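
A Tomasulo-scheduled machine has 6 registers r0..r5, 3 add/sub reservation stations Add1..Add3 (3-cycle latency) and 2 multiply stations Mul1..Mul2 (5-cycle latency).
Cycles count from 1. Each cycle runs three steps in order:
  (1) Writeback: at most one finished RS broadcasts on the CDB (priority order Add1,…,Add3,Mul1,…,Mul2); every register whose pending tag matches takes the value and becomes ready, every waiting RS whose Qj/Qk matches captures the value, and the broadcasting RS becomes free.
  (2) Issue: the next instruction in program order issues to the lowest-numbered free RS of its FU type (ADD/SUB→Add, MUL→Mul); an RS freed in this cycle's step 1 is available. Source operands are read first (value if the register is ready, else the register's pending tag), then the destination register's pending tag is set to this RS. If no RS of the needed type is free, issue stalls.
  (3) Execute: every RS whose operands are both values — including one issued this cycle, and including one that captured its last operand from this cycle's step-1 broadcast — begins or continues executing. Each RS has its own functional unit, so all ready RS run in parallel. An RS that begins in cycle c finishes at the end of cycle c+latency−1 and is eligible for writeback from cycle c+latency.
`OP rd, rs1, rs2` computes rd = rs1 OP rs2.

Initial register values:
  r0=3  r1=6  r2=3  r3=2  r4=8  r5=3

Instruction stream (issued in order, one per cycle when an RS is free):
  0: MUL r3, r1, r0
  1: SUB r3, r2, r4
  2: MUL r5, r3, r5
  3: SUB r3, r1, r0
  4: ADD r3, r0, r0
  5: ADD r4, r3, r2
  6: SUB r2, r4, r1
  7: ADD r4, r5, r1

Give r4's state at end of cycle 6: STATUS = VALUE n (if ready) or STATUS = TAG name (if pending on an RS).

  c1: issue MUL r3<-Mul1  regs: r0:3,r1:6,r2:3,r3:Mul1,r4:8,r5:3
  c2: issue SUB r3<-Add1  regs: r0:3,r1:6,r2:3,r3:Add1,r4:8,r5:3
  c3: issue MUL r5<-Mul2  regs: r0:3,r1:6,r2:3,r3:Add1,r4:8,r5:Mul2
  c4: issue SUB r3<-Add2  regs: r0:3,r1:6,r2:3,r3:Add2,r4:8,r5:Mul2
  c5: CDB Add1=-5; issue ADD r3<-Add1  regs: r0:3,r1:6,r2:3,r3:Add1,r4:8,r5:Mul2
  c6: CDB Mul1=18; issue ADD r4<-Add3  regs: r0:3,r1:6,r2:3,r3:Add1,r4:Add3,r5:Mul2

STATUS = TAG Add3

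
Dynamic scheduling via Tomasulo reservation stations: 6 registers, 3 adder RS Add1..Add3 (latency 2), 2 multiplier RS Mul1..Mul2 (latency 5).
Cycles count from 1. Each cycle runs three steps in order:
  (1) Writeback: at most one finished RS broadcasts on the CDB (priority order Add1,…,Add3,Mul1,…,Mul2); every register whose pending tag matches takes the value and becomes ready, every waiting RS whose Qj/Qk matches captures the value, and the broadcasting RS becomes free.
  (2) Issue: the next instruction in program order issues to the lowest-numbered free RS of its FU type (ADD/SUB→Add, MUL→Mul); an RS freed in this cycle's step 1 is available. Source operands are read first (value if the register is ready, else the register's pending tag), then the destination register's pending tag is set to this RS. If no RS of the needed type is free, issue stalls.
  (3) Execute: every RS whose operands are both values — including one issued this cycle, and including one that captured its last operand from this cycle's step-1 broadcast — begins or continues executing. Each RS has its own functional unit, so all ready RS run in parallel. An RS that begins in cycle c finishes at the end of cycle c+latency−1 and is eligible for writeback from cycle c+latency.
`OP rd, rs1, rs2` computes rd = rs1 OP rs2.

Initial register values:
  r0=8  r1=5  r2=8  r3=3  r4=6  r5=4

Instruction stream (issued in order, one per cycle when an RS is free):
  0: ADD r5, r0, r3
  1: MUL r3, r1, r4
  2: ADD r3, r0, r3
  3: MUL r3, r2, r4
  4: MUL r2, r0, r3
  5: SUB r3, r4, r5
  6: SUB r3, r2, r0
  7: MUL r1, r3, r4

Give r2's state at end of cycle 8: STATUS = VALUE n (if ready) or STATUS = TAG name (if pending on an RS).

  c1: issue ADD r5<-Add1  regs: r0:8,r1:5,r2:8,r3:3,r4:6,r5:Add1
  c2: issue MUL r3<-Mul1  regs: r0:8,r1:5,r2:8,r3:Mul1,r4:6,r5:Add1
  c3: CDB Add1=11; issue ADD r3<-Add1  regs: r0:8,r1:5,r2:8,r3:Add1,r4:6,r5:11
  c4: issue MUL r3<-Mul2  regs: r0:8,r1:5,r2:8,r3:Mul2,r4:6,r5:11
  c5: stall  regs: r0:8,r1:5,r2:8,r3:Mul2,r4:6,r5:11
  c6: stall  regs: r0:8,r1:5,r2:8,r3:Mul2,r4:6,r5:11
  c7: CDB Mul1=30; issue MUL r2<-Mul1  regs: r0:8,r1:5,r2:Mul1,r3:Mul2,r4:6,r5:11
  c8: issue SUB r3<-Add2  regs: r0:8,r1:5,r2:Mul1,r3:Add2,r4:6,r5:11

STATUS = TAG Mul1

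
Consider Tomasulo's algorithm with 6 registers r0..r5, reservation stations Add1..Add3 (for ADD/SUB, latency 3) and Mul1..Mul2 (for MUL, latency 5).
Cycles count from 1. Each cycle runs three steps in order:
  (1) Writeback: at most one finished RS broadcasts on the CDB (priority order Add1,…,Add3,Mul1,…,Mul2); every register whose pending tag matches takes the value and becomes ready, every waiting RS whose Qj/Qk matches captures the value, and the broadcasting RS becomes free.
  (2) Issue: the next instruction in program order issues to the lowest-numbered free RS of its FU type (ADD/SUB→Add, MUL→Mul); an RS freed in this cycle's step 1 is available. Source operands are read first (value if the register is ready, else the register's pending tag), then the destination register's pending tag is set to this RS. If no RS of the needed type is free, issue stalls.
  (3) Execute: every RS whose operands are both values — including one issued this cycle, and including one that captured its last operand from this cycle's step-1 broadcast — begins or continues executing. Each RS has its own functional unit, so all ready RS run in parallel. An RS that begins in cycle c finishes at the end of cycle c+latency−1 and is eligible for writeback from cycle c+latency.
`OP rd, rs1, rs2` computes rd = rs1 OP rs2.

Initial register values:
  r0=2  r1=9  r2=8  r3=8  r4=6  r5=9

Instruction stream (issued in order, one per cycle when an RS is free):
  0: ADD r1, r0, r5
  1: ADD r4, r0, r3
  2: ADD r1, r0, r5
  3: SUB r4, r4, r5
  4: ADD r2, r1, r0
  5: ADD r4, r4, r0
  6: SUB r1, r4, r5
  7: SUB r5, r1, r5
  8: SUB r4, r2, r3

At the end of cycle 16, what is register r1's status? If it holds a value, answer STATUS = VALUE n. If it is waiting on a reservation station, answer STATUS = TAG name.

  c1: issue ADD r1<-Add1  regs: r0:2,r1:Add1,r2:8,r3:8,r4:6,r5:9
  c2: issue ADD r4<-Add2  regs: r0:2,r1:Add1,r2:8,r3:8,r4:Add2,r5:9
  c3: issue ADD r1<-Add3  regs: r0:2,r1:Add3,r2:8,r3:8,r4:Add2,r5:9
  c4: CDB Add1=11; issue SUB r4<-Add1  regs: r0:2,r1:Add3,r2:8,r3:8,r4:Add1,r5:9
  c5: CDB Add2=10; issue ADD r2<-Add2  regs: r0:2,r1:Add3,r2:Add2,r3:8,r4:Add1,r5:9
  c6: CDB Add3=11; issue ADD r4<-Add3  regs: r0:2,r1:11,r2:Add2,r3:8,r4:Add3,r5:9
  c7: stall  regs: r0:2,r1:11,r2:Add2,r3:8,r4:Add3,r5:9
  c8: CDB Add1=1; issue SUB r1<-Add1  regs: r0:2,r1:Add1,r2:Add2,r3:8,r4:Add3,r5:9
  c9: CDB Add2=13; issue SUB r5<-Add2  regs: r0:2,r1:Add1,r2:13,r3:8,r4:Add3,r5:Add2
  c10: stall  regs: r0:2,r1:Add1,r2:13,r3:8,r4:Add3,r5:Add2
  c11: CDB Add3=3; issue SUB r4<-Add3  regs: r0:2,r1:Add1,r2:13,r3:8,r4:Add3,r5:Add2
  c12: -  regs: r0:2,r1:Add1,r2:13,r3:8,r4:Add3,r5:Add2
  c13: -  regs: r0:2,r1:Add1,r2:13,r3:8,r4:Add3,r5:Add2
  c14: CDB Add1=-6  regs: r0:2,r1:-6,r2:13,r3:8,r4:Add3,r5:Add2
  c15: CDB Add3=5  regs: r0:2,r1:-6,r2:13,r3:8,r4:5,r5:Add2
  c16: -  regs: r0:2,r1:-6,r2:13,r3:8,r4:5,r5:Add2

STATUS = VALUE -6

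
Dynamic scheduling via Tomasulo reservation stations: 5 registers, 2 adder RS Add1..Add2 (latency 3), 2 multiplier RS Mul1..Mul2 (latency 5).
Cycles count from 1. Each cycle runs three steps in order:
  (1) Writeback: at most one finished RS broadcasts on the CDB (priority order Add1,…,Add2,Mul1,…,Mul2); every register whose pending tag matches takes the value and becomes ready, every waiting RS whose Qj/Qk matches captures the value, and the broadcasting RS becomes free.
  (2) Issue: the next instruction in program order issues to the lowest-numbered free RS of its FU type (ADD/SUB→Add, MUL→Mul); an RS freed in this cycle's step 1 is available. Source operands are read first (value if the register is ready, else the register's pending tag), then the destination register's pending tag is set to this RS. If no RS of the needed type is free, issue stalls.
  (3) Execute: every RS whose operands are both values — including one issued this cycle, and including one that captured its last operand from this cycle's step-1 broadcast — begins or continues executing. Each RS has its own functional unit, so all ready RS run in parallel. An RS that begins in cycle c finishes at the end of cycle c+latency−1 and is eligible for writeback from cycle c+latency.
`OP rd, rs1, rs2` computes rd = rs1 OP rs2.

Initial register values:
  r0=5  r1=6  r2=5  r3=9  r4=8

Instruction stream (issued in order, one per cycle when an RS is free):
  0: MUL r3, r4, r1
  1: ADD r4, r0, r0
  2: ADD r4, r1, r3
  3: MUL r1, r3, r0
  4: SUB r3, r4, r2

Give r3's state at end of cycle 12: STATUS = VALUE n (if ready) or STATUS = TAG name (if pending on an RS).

STATUS = VALUE 49

  c1: issue MUL r3<-Mul1  regs: r0:5,r1:6,r2:5,r3:Mul1,r4:8
  c2: issue ADD r4<-Add1  regs: r0:5,r1:6,r2:5,r3:Mul1,r4:Add1
  c3: issue ADD r4<-Add2  regs: r0:5,r1:6,r2:5,r3:Mul1,r4:Add2
  c4: issue MUL r1<-Mul2  regs: r0:5,r1:Mul2,r2:5,r3:Mul1,r4:Add2
  c5: CDB Add1=10; issue SUB r3<-Add1  regs: r0:5,r1:Mul2,r2:5,r3:Add1,r4:Add2
  c6: CDB Mul1=48  regs: r0:5,r1:Mul2,r2:5,r3:Add1,r4:Add2
  c7: -  regs: r0:5,r1:Mul2,r2:5,r3:Add1,r4:Add2
  c8: -  regs: r0:5,r1:Mul2,r2:5,r3:Add1,r4:Add2
  c9: CDB Add2=54  regs: r0:5,r1:Mul2,r2:5,r3:Add1,r4:54
  c10: -  regs: r0:5,r1:Mul2,r2:5,r3:Add1,r4:54
  c11: CDB Mul2=240  regs: r0:5,r1:240,r2:5,r3:Add1,r4:54
  c12: CDB Add1=49  regs: r0:5,r1:240,r2:5,r3:49,r4:54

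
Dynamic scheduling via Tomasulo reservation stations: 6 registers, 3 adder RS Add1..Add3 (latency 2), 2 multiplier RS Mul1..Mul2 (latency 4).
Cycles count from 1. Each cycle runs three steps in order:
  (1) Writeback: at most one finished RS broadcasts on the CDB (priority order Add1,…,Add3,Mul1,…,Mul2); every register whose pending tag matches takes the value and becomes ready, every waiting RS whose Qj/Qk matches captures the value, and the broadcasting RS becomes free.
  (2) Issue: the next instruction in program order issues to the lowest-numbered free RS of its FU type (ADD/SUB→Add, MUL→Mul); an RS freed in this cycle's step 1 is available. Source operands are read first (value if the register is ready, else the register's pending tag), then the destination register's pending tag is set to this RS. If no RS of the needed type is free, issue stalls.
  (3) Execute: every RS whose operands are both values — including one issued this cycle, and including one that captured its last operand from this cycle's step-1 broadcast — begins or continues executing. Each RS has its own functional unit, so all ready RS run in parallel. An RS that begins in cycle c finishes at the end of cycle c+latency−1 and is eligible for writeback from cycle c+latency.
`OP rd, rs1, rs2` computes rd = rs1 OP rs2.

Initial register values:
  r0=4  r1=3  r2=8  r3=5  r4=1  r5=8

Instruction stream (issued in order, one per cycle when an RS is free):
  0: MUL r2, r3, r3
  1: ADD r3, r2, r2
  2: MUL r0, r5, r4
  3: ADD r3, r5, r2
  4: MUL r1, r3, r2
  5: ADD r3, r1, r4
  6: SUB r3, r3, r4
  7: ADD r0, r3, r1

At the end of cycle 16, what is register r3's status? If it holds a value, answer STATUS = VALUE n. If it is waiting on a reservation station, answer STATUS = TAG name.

STATUS = VALUE 825

  c1: issue MUL r2<-Mul1  regs: r0:4,r1:3,r2:Mul1,r3:5,r4:1,r5:8
  c2: issue ADD r3<-Add1  regs: r0:4,r1:3,r2:Mul1,r3:Add1,r4:1,r5:8
  c3: issue MUL r0<-Mul2  regs: r0:Mul2,r1:3,r2:Mul1,r3:Add1,r4:1,r5:8
  c4: issue ADD r3<-Add2  regs: r0:Mul2,r1:3,r2:Mul1,r3:Add2,r4:1,r5:8
  c5: CDB Mul1=25; issue MUL r1<-Mul1  regs: r0:Mul2,r1:Mul1,r2:25,r3:Add2,r4:1,r5:8
  c6: issue ADD r3<-Add3  regs: r0:Mul2,r1:Mul1,r2:25,r3:Add3,r4:1,r5:8
  c7: CDB Add1=50; issue SUB r3<-Add1  regs: r0:Mul2,r1:Mul1,r2:25,r3:Add1,r4:1,r5:8
  c8: CDB Add2=33; issue ADD r0<-Add2  regs: r0:Add2,r1:Mul1,r2:25,r3:Add1,r4:1,r5:8
  c9: CDB Mul2=8  regs: r0:Add2,r1:Mul1,r2:25,r3:Add1,r4:1,r5:8
  c10: -  regs: r0:Add2,r1:Mul1,r2:25,r3:Add1,r4:1,r5:8
  c11: -  regs: r0:Add2,r1:Mul1,r2:25,r3:Add1,r4:1,r5:8
  c12: CDB Mul1=825  regs: r0:Add2,r1:825,r2:25,r3:Add1,r4:1,r5:8
  c13: -  regs: r0:Add2,r1:825,r2:25,r3:Add1,r4:1,r5:8
  c14: CDB Add3=826  regs: r0:Add2,r1:825,r2:25,r3:Add1,r4:1,r5:8
  c15: -  regs: r0:Add2,r1:825,r2:25,r3:Add1,r4:1,r5:8
  c16: CDB Add1=825  regs: r0:Add2,r1:825,r2:25,r3:825,r4:1,r5:8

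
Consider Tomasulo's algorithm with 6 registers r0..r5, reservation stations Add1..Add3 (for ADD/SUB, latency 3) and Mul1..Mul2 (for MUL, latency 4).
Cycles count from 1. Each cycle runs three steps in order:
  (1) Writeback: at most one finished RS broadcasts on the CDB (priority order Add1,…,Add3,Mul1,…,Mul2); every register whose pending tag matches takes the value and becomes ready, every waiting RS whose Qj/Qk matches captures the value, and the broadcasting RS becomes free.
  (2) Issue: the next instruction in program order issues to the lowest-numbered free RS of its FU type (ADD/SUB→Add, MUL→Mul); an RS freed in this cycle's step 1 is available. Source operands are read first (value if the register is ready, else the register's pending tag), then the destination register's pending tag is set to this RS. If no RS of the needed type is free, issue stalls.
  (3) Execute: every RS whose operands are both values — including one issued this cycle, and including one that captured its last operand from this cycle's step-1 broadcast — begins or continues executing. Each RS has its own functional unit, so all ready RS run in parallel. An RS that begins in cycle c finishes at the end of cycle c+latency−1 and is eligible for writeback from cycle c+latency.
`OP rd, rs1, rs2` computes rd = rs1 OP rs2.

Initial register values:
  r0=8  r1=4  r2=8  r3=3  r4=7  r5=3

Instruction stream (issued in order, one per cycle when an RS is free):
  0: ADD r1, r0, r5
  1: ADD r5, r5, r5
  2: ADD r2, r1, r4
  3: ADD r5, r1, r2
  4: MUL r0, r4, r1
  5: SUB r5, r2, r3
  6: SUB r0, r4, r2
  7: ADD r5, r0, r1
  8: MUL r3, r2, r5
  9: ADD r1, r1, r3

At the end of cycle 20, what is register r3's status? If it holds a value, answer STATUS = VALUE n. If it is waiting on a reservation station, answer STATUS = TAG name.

cycle 1: issue ADD r1<-Add1 // r0:8,r1:Add1,r2:8,r3:3,r4:7,r5:3
cycle 2: issue ADD r5<-Add2 // r0:8,r1:Add1,r2:8,r3:3,r4:7,r5:Add2
cycle 3: issue ADD r2<-Add3 // r0:8,r1:Add1,r2:Add3,r3:3,r4:7,r5:Add2
cycle 4: CDB Add1=11; issue ADD r5<-Add1 // r0:8,r1:11,r2:Add3,r3:3,r4:7,r5:Add1
cycle 5: CDB Add2=6; issue MUL r0<-Mul1 // r0:Mul1,r1:11,r2:Add3,r3:3,r4:7,r5:Add1
cycle 6: issue SUB r5<-Add2 // r0:Mul1,r1:11,r2:Add3,r3:3,r4:7,r5:Add2
cycle 7: CDB Add3=18; issue SUB r0<-Add3 // r0:Add3,r1:11,r2:18,r3:3,r4:7,r5:Add2
cycle 8: stall // r0:Add3,r1:11,r2:18,r3:3,r4:7,r5:Add2
cycle 9: CDB Mul1=77; stall // r0:Add3,r1:11,r2:18,r3:3,r4:7,r5:Add2
cycle 10: CDB Add1=29; issue ADD r5<-Add1 // r0:Add3,r1:11,r2:18,r3:3,r4:7,r5:Add1
cycle 11: CDB Add2=15; issue MUL r3<-Mul1 // r0:Add3,r1:11,r2:18,r3:Mul1,r4:7,r5:Add1
cycle 12: CDB Add3=-11; issue ADD r1<-Add2 // r0:-11,r1:Add2,r2:18,r3:Mul1,r4:7,r5:Add1
cycle 13: - // r0:-11,r1:Add2,r2:18,r3:Mul1,r4:7,r5:Add1
cycle 14: - // r0:-11,r1:Add2,r2:18,r3:Mul1,r4:7,r5:Add1
cycle 15: CDB Add1=0 // r0:-11,r1:Add2,r2:18,r3:Mul1,r4:7,r5:0
cycle 16: - // r0:-11,r1:Add2,r2:18,r3:Mul1,r4:7,r5:0
cycle 17: - // r0:-11,r1:Add2,r2:18,r3:Mul1,r4:7,r5:0
cycle 18: - // r0:-11,r1:Add2,r2:18,r3:Mul1,r4:7,r5:0
cycle 19: CDB Mul1=0 // r0:-11,r1:Add2,r2:18,r3:0,r4:7,r5:0
cycle 20: - // r0:-11,r1:Add2,r2:18,r3:0,r4:7,r5:0

STATUS = VALUE 0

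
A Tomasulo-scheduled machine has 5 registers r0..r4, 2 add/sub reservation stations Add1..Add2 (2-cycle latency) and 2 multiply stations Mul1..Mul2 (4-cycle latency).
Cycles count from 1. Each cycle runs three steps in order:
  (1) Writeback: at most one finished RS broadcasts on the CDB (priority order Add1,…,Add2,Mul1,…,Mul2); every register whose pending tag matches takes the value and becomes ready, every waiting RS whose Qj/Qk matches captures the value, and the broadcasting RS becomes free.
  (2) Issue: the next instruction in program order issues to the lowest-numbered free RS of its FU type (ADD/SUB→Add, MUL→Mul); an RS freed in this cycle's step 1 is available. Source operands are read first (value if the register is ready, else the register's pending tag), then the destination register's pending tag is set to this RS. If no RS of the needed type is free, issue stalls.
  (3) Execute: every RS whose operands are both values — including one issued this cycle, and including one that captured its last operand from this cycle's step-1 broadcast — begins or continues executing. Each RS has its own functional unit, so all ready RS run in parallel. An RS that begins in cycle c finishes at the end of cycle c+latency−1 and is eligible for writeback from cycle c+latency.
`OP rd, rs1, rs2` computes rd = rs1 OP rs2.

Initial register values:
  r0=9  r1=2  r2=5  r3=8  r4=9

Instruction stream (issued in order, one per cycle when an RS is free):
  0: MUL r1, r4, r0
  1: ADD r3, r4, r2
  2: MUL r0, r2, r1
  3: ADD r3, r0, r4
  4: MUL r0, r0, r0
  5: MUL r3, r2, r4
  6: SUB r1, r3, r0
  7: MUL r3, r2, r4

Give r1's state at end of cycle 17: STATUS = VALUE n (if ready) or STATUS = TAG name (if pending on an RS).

STATUS = VALUE -163980

  c1: issue MUL r1<-Mul1  regs: r0:9,r1:Mul1,r2:5,r3:8,r4:9
  c2: issue ADD r3<-Add1  regs: r0:9,r1:Mul1,r2:5,r3:Add1,r4:9
  c3: issue MUL r0<-Mul2  regs: r0:Mul2,r1:Mul1,r2:5,r3:Add1,r4:9
  c4: CDB Add1=14; issue ADD r3<-Add1  regs: r0:Mul2,r1:Mul1,r2:5,r3:Add1,r4:9
  c5: CDB Mul1=81; issue MUL r0<-Mul1  regs: r0:Mul1,r1:81,r2:5,r3:Add1,r4:9
  c6: stall  regs: r0:Mul1,r1:81,r2:5,r3:Add1,r4:9
  c7: stall  regs: r0:Mul1,r1:81,r2:5,r3:Add1,r4:9
  c8: stall  regs: r0:Mul1,r1:81,r2:5,r3:Add1,r4:9
  c9: CDB Mul2=405; issue MUL r3<-Mul2  regs: r0:Mul1,r1:81,r2:5,r3:Mul2,r4:9
  c10: issue SUB r1<-Add2  regs: r0:Mul1,r1:Add2,r2:5,r3:Mul2,r4:9
  c11: CDB Add1=414; stall  regs: r0:Mul1,r1:Add2,r2:5,r3:Mul2,r4:9
  c12: stall  regs: r0:Mul1,r1:Add2,r2:5,r3:Mul2,r4:9
  c13: CDB Mul1=164025; issue MUL r3<-Mul1  regs: r0:164025,r1:Add2,r2:5,r3:Mul1,r4:9
  c14: CDB Mul2=45  regs: r0:164025,r1:Add2,r2:5,r3:Mul1,r4:9
  c15: -  regs: r0:164025,r1:Add2,r2:5,r3:Mul1,r4:9
  c16: CDB Add2=-163980  regs: r0:164025,r1:-163980,r2:5,r3:Mul1,r4:9
  c17: CDB Mul1=45  regs: r0:164025,r1:-163980,r2:5,r3:45,r4:9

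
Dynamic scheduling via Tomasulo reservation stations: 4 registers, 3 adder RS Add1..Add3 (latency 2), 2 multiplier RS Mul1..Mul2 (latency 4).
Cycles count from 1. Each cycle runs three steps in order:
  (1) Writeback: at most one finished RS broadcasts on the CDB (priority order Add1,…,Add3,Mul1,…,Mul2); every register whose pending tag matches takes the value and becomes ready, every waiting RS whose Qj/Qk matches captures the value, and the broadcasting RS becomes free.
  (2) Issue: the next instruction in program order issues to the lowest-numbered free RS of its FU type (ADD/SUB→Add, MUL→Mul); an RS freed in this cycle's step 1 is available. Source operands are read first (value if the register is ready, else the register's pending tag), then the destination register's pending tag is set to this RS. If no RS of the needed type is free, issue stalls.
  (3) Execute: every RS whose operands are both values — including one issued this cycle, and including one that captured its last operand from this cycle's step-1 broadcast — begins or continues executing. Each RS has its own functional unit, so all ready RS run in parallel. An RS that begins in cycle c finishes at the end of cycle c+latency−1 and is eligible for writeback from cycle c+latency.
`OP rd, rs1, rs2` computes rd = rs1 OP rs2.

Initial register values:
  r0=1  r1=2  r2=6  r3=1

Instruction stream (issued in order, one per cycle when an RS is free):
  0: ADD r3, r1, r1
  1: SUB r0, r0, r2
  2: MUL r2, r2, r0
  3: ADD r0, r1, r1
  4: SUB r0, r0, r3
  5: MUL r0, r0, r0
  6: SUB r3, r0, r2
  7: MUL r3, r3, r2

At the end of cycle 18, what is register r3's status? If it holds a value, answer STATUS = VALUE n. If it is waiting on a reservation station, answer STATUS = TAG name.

STATUS = VALUE -900

cycle 1: issue ADD r3<-Add1 // r0:1,r1:2,r2:6,r3:Add1
cycle 2: issue SUB r0<-Add2 // r0:Add2,r1:2,r2:6,r3:Add1
cycle 3: CDB Add1=4; issue MUL r2<-Mul1 // r0:Add2,r1:2,r2:Mul1,r3:4
cycle 4: CDB Add2=-5; issue ADD r0<-Add1 // r0:Add1,r1:2,r2:Mul1,r3:4
cycle 5: issue SUB r0<-Add2 // r0:Add2,r1:2,r2:Mul1,r3:4
cycle 6: CDB Add1=4; issue MUL r0<-Mul2 // r0:Mul2,r1:2,r2:Mul1,r3:4
cycle 7: issue SUB r3<-Add1 // r0:Mul2,r1:2,r2:Mul1,r3:Add1
cycle 8: CDB Add2=0; stall // r0:Mul2,r1:2,r2:Mul1,r3:Add1
cycle 9: CDB Mul1=-30; issue MUL r3<-Mul1 // r0:Mul2,r1:2,r2:-30,r3:Mul1
cycle 10: - // r0:Mul2,r1:2,r2:-30,r3:Mul1
cycle 11: - // r0:Mul2,r1:2,r2:-30,r3:Mul1
cycle 12: CDB Mul2=0 // r0:0,r1:2,r2:-30,r3:Mul1
cycle 13: - // r0:0,r1:2,r2:-30,r3:Mul1
cycle 14: CDB Add1=30 // r0:0,r1:2,r2:-30,r3:Mul1
cycle 15: - // r0:0,r1:2,r2:-30,r3:Mul1
cycle 16: - // r0:0,r1:2,r2:-30,r3:Mul1
cycle 17: - // r0:0,r1:2,r2:-30,r3:Mul1
cycle 18: CDB Mul1=-900 // r0:0,r1:2,r2:-30,r3:-900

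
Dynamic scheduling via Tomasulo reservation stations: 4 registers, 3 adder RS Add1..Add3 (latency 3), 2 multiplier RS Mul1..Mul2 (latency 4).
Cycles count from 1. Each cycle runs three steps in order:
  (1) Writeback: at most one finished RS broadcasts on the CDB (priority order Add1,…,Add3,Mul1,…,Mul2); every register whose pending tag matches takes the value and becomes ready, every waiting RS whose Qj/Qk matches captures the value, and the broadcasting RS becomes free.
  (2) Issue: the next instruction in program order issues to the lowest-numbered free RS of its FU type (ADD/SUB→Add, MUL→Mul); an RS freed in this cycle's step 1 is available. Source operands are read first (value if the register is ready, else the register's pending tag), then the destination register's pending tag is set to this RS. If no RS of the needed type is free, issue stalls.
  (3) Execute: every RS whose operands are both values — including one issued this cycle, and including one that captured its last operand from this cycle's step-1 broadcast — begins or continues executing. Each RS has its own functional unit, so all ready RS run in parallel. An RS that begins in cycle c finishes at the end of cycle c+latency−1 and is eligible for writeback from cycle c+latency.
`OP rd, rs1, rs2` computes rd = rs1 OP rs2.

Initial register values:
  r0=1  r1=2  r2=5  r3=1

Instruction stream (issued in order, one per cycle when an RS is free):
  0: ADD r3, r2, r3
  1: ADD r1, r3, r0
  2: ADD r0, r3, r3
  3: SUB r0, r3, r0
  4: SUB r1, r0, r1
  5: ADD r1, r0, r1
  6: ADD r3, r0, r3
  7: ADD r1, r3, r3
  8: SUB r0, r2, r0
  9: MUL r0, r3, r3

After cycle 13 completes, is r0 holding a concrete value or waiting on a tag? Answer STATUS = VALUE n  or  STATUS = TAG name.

STATUS = VALUE -6

c1: issue ADD r3<-Add1 | r0:1,r1:2,r2:5,r3:Add1
c2: issue ADD r1<-Add2 | r0:1,r1:Add2,r2:5,r3:Add1
c3: issue ADD r0<-Add3 | r0:Add3,r1:Add2,r2:5,r3:Add1
c4: CDB Add1=6; issue SUB r0<-Add1 | r0:Add1,r1:Add2,r2:5,r3:6
c5: stall | r0:Add1,r1:Add2,r2:5,r3:6
c6: stall | r0:Add1,r1:Add2,r2:5,r3:6
c7: CDB Add2=7; issue SUB r1<-Add2 | r0:Add1,r1:Add2,r2:5,r3:6
c8: CDB Add3=12; issue ADD r1<-Add3 | r0:Add1,r1:Add3,r2:5,r3:6
c9: stall | r0:Add1,r1:Add3,r2:5,r3:6
c10: stall | r0:Add1,r1:Add3,r2:5,r3:6
c11: CDB Add1=-6; issue ADD r3<-Add1 | r0:-6,r1:Add3,r2:5,r3:Add1
c12: stall | r0:-6,r1:Add3,r2:5,r3:Add1
c13: stall | r0:-6,r1:Add3,r2:5,r3:Add1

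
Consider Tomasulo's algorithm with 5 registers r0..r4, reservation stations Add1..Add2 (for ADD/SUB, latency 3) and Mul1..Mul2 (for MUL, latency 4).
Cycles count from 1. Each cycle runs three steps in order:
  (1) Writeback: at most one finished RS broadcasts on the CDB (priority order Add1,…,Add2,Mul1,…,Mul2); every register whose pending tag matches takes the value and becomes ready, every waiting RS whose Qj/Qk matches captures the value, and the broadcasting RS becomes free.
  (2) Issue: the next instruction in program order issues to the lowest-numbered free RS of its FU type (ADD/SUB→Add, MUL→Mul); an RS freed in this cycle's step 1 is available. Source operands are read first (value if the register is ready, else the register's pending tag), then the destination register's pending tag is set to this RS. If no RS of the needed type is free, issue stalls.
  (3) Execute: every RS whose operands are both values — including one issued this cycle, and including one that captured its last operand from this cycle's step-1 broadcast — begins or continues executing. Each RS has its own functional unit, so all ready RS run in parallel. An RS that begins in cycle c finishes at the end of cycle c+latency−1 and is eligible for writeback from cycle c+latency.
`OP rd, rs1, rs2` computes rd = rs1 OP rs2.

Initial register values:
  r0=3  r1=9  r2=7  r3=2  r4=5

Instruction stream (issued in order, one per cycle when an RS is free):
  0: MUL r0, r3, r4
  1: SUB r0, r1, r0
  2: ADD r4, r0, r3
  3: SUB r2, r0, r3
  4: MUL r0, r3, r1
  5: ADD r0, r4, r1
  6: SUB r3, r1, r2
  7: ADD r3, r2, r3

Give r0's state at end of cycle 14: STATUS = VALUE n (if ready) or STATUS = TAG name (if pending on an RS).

STATUS = TAG Add1

c1: issue MUL r0<-Mul1 | r0:Mul1,r1:9,r2:7,r3:2,r4:5
c2: issue SUB r0<-Add1 | r0:Add1,r1:9,r2:7,r3:2,r4:5
c3: issue ADD r4<-Add2 | r0:Add1,r1:9,r2:7,r3:2,r4:Add2
c4: stall | r0:Add1,r1:9,r2:7,r3:2,r4:Add2
c5: CDB Mul1=10; stall | r0:Add1,r1:9,r2:7,r3:2,r4:Add2
c6: stall | r0:Add1,r1:9,r2:7,r3:2,r4:Add2
c7: stall | r0:Add1,r1:9,r2:7,r3:2,r4:Add2
c8: CDB Add1=-1; issue SUB r2<-Add1 | r0:-1,r1:9,r2:Add1,r3:2,r4:Add2
c9: issue MUL r0<-Mul1 | r0:Mul1,r1:9,r2:Add1,r3:2,r4:Add2
c10: stall | r0:Mul1,r1:9,r2:Add1,r3:2,r4:Add2
c11: CDB Add1=-3; issue ADD r0<-Add1 | r0:Add1,r1:9,r2:-3,r3:2,r4:Add2
c12: CDB Add2=1; issue SUB r3<-Add2 | r0:Add1,r1:9,r2:-3,r3:Add2,r4:1
c13: CDB Mul1=18; stall | r0:Add1,r1:9,r2:-3,r3:Add2,r4:1
c14: stall | r0:Add1,r1:9,r2:-3,r3:Add2,r4:1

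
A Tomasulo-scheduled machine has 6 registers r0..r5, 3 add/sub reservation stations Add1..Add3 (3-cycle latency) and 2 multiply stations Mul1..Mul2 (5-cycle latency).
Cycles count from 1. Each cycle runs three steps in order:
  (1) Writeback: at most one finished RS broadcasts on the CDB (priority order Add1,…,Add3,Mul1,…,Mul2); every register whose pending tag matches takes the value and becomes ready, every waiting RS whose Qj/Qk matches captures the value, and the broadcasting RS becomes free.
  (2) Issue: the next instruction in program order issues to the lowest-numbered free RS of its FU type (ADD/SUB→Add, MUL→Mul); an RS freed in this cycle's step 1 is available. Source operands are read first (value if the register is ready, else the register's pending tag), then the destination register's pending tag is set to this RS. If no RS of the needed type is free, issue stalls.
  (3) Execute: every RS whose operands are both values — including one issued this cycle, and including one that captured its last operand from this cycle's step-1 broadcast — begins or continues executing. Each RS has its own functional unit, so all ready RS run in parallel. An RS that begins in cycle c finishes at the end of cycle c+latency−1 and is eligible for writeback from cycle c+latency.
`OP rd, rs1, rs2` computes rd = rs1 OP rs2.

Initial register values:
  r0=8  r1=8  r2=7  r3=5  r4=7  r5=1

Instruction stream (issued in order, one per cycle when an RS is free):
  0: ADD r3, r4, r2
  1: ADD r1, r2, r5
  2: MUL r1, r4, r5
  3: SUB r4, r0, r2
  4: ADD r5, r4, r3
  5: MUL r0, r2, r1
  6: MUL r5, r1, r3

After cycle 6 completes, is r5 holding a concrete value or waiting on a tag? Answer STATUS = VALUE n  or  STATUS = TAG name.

STATUS = TAG Add2

cycle 1: issue ADD r3<-Add1 // r0:8,r1:8,r2:7,r3:Add1,r4:7,r5:1
cycle 2: issue ADD r1<-Add2 // r0:8,r1:Add2,r2:7,r3:Add1,r4:7,r5:1
cycle 3: issue MUL r1<-Mul1 // r0:8,r1:Mul1,r2:7,r3:Add1,r4:7,r5:1
cycle 4: CDB Add1=14; issue SUB r4<-Add1 // r0:8,r1:Mul1,r2:7,r3:14,r4:Add1,r5:1
cycle 5: CDB Add2=8; issue ADD r5<-Add2 // r0:8,r1:Mul1,r2:7,r3:14,r4:Add1,r5:Add2
cycle 6: issue MUL r0<-Mul2 // r0:Mul2,r1:Mul1,r2:7,r3:14,r4:Add1,r5:Add2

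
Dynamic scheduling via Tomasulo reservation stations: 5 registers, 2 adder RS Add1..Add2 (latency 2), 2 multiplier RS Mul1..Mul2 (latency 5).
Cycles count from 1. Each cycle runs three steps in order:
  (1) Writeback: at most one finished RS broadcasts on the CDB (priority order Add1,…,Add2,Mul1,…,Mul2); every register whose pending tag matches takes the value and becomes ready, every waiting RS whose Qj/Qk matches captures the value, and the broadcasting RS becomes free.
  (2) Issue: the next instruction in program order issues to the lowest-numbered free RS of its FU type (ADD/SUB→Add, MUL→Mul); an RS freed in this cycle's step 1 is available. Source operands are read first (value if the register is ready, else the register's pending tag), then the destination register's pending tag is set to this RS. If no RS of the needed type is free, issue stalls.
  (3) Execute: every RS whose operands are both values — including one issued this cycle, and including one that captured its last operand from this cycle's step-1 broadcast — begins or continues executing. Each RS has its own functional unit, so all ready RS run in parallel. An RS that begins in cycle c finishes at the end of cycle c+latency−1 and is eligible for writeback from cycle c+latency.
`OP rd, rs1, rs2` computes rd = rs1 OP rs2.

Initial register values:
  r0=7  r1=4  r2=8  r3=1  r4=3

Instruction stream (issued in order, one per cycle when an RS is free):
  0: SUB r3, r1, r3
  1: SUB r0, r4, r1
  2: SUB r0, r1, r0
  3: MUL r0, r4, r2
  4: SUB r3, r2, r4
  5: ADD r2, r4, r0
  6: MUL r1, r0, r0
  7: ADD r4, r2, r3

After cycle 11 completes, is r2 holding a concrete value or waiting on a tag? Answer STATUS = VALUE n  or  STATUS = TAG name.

STATUS = VALUE 27

  c1: issue SUB r3<-Add1  regs: r0:7,r1:4,r2:8,r3:Add1,r4:3
  c2: issue SUB r0<-Add2  regs: r0:Add2,r1:4,r2:8,r3:Add1,r4:3
  c3: CDB Add1=3; issue SUB r0<-Add1  regs: r0:Add1,r1:4,r2:8,r3:3,r4:3
  c4: CDB Add2=-1; issue MUL r0<-Mul1  regs: r0:Mul1,r1:4,r2:8,r3:3,r4:3
  c5: issue SUB r3<-Add2  regs: r0:Mul1,r1:4,r2:8,r3:Add2,r4:3
  c6: CDB Add1=5; issue ADD r2<-Add1  regs: r0:Mul1,r1:4,r2:Add1,r3:Add2,r4:3
  c7: CDB Add2=5; issue MUL r1<-Mul2  regs: r0:Mul1,r1:Mul2,r2:Add1,r3:5,r4:3
  c8: issue ADD r4<-Add2  regs: r0:Mul1,r1:Mul2,r2:Add1,r3:5,r4:Add2
  c9: CDB Mul1=24  regs: r0:24,r1:Mul2,r2:Add1,r3:5,r4:Add2
  c10: -  regs: r0:24,r1:Mul2,r2:Add1,r3:5,r4:Add2
  c11: CDB Add1=27  regs: r0:24,r1:Mul2,r2:27,r3:5,r4:Add2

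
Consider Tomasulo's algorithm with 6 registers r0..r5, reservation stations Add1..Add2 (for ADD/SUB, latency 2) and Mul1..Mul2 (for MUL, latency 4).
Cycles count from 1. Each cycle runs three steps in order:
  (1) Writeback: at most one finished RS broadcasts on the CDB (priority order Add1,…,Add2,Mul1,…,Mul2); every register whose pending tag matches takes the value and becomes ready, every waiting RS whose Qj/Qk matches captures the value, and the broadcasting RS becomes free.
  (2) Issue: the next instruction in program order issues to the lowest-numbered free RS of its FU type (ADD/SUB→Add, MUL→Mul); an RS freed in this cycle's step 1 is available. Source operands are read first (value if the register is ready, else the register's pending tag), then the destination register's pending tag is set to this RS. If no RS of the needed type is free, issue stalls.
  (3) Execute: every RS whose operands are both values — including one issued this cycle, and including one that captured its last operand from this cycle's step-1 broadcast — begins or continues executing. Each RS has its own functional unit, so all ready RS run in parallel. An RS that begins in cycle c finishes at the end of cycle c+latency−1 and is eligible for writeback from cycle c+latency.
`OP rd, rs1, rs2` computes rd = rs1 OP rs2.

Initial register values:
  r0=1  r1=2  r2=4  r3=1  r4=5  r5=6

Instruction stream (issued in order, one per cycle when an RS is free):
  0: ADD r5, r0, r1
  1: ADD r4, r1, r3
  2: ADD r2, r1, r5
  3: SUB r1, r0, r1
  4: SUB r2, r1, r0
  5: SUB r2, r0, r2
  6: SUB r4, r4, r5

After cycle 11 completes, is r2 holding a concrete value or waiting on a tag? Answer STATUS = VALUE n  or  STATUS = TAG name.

STATUS = VALUE 3

cycle 1: issue ADD r5<-Add1 // r0:1,r1:2,r2:4,r3:1,r4:5,r5:Add1
cycle 2: issue ADD r4<-Add2 // r0:1,r1:2,r2:4,r3:1,r4:Add2,r5:Add1
cycle 3: CDB Add1=3; issue ADD r2<-Add1 // r0:1,r1:2,r2:Add1,r3:1,r4:Add2,r5:3
cycle 4: CDB Add2=3; issue SUB r1<-Add2 // r0:1,r1:Add2,r2:Add1,r3:1,r4:3,r5:3
cycle 5: CDB Add1=5; issue SUB r2<-Add1 // r0:1,r1:Add2,r2:Add1,r3:1,r4:3,r5:3
cycle 6: CDB Add2=-1; issue SUB r2<-Add2 // r0:1,r1:-1,r2:Add2,r3:1,r4:3,r5:3
cycle 7: stall // r0:1,r1:-1,r2:Add2,r3:1,r4:3,r5:3
cycle 8: CDB Add1=-2; issue SUB r4<-Add1 // r0:1,r1:-1,r2:Add2,r3:1,r4:Add1,r5:3
cycle 9: - // r0:1,r1:-1,r2:Add2,r3:1,r4:Add1,r5:3
cycle 10: CDB Add1=0 // r0:1,r1:-1,r2:Add2,r3:1,r4:0,r5:3
cycle 11: CDB Add2=3 // r0:1,r1:-1,r2:3,r3:1,r4:0,r5:3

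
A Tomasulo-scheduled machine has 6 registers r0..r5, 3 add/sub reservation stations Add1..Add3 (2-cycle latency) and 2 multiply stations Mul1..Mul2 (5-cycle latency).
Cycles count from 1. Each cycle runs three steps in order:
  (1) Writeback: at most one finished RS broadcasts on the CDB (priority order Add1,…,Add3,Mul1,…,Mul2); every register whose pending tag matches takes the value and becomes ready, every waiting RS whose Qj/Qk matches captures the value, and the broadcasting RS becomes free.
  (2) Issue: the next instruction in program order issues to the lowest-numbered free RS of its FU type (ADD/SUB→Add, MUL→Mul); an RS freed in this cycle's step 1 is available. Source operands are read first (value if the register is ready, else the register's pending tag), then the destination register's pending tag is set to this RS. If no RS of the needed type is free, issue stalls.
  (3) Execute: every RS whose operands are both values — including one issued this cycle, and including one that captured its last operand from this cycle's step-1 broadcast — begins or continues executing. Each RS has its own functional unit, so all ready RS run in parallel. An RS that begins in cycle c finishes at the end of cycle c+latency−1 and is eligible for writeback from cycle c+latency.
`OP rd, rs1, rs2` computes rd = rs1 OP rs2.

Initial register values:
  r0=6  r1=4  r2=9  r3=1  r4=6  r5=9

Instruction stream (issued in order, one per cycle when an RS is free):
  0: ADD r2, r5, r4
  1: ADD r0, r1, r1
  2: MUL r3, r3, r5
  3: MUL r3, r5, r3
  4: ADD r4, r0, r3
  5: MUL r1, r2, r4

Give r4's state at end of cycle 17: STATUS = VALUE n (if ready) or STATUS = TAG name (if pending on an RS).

STATUS = VALUE 89

cycle 1: issue ADD r2<-Add1 // r0:6,r1:4,r2:Add1,r3:1,r4:6,r5:9
cycle 2: issue ADD r0<-Add2 // r0:Add2,r1:4,r2:Add1,r3:1,r4:6,r5:9
cycle 3: CDB Add1=15; issue MUL r3<-Mul1 // r0:Add2,r1:4,r2:15,r3:Mul1,r4:6,r5:9
cycle 4: CDB Add2=8; issue MUL r3<-Mul2 // r0:8,r1:4,r2:15,r3:Mul2,r4:6,r5:9
cycle 5: issue ADD r4<-Add1 // r0:8,r1:4,r2:15,r3:Mul2,r4:Add1,r5:9
cycle 6: stall // r0:8,r1:4,r2:15,r3:Mul2,r4:Add1,r5:9
cycle 7: stall // r0:8,r1:4,r2:15,r3:Mul2,r4:Add1,r5:9
cycle 8: CDB Mul1=9; issue MUL r1<-Mul1 // r0:8,r1:Mul1,r2:15,r3:Mul2,r4:Add1,r5:9
cycle 9: - // r0:8,r1:Mul1,r2:15,r3:Mul2,r4:Add1,r5:9
cycle 10: - // r0:8,r1:Mul1,r2:15,r3:Mul2,r4:Add1,r5:9
cycle 11: - // r0:8,r1:Mul1,r2:15,r3:Mul2,r4:Add1,r5:9
cycle 12: - // r0:8,r1:Mul1,r2:15,r3:Mul2,r4:Add1,r5:9
cycle 13: CDB Mul2=81 // r0:8,r1:Mul1,r2:15,r3:81,r4:Add1,r5:9
cycle 14: - // r0:8,r1:Mul1,r2:15,r3:81,r4:Add1,r5:9
cycle 15: CDB Add1=89 // r0:8,r1:Mul1,r2:15,r3:81,r4:89,r5:9
cycle 16: - // r0:8,r1:Mul1,r2:15,r3:81,r4:89,r5:9
cycle 17: - // r0:8,r1:Mul1,r2:15,r3:81,r4:89,r5:9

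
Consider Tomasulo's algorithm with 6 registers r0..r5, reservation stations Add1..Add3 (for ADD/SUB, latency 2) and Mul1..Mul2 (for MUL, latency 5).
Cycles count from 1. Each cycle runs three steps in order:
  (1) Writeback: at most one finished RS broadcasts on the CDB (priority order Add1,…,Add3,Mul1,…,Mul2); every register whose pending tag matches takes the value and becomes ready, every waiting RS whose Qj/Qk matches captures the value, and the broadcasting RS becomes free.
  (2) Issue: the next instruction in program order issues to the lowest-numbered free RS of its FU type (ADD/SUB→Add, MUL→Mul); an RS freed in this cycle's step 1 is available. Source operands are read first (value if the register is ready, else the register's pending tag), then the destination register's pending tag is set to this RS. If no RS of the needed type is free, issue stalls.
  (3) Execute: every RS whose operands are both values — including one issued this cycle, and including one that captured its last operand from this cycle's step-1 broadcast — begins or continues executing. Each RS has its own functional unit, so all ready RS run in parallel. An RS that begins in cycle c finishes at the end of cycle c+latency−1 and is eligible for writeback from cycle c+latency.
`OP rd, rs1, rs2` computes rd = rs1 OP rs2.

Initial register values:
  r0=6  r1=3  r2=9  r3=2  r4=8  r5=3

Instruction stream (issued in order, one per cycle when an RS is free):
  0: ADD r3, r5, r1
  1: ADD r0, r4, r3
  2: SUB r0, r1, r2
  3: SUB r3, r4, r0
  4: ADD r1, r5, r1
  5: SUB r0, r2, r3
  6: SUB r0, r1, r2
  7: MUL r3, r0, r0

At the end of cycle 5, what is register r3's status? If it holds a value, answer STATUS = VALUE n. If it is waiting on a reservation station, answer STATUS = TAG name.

c1: issue ADD r3<-Add1 | r0:6,r1:3,r2:9,r3:Add1,r4:8,r5:3
c2: issue ADD r0<-Add2 | r0:Add2,r1:3,r2:9,r3:Add1,r4:8,r5:3
c3: CDB Add1=6; issue SUB r0<-Add1 | r0:Add1,r1:3,r2:9,r3:6,r4:8,r5:3
c4: issue SUB r3<-Add3 | r0:Add1,r1:3,r2:9,r3:Add3,r4:8,r5:3
c5: CDB Add1=-6; issue ADD r1<-Add1 | r0:-6,r1:Add1,r2:9,r3:Add3,r4:8,r5:3

STATUS = TAG Add3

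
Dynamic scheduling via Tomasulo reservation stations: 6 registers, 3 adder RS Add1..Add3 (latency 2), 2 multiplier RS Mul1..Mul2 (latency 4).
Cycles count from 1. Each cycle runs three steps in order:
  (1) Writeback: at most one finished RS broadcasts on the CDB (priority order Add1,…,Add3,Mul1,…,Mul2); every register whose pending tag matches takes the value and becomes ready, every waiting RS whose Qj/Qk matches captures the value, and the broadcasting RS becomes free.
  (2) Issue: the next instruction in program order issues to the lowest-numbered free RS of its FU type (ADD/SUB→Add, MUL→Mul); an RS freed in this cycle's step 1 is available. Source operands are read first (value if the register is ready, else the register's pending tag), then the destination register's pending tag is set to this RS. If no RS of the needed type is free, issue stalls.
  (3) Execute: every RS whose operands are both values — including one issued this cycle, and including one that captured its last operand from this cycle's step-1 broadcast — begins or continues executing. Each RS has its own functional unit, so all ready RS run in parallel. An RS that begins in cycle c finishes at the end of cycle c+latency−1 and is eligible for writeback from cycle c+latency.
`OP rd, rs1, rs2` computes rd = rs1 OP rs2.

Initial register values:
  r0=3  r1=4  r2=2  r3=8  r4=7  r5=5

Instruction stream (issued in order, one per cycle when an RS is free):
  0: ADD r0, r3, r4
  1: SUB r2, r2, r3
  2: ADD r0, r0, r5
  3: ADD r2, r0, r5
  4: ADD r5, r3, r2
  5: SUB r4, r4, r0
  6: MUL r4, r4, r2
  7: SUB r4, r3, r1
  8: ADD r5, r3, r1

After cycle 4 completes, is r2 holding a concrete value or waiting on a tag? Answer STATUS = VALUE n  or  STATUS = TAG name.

  c1: issue ADD r0<-Add1  regs: r0:Add1,r1:4,r2:2,r3:8,r4:7,r5:5
  c2: issue SUB r2<-Add2  regs: r0:Add1,r1:4,r2:Add2,r3:8,r4:7,r5:5
  c3: CDB Add1=15; issue ADD r0<-Add1  regs: r0:Add1,r1:4,r2:Add2,r3:8,r4:7,r5:5
  c4: CDB Add2=-6; issue ADD r2<-Add2  regs: r0:Add1,r1:4,r2:Add2,r3:8,r4:7,r5:5

STATUS = TAG Add2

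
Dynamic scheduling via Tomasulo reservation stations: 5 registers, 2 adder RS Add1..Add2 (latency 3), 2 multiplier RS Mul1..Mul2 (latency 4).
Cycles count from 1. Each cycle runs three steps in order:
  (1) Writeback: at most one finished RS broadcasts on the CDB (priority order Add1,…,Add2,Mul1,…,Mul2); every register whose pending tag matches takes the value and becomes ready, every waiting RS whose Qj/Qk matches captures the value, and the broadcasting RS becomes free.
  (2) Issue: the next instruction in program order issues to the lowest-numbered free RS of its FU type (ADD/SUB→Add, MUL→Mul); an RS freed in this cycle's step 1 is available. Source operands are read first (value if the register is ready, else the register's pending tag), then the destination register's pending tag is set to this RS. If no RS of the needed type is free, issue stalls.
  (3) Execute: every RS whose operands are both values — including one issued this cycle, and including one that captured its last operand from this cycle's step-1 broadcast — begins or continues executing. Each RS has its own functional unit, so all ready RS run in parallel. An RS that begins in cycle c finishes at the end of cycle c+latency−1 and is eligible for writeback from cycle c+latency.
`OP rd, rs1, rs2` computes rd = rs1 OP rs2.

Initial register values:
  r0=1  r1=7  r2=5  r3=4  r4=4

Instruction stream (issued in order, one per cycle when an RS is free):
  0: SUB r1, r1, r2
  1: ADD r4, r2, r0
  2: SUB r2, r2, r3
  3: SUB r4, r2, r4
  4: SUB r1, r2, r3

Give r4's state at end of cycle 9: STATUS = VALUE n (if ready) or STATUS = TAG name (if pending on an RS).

STATUS = TAG Add2

cycle 1: issue SUB r1<-Add1 // r0:1,r1:Add1,r2:5,r3:4,r4:4
cycle 2: issue ADD r4<-Add2 // r0:1,r1:Add1,r2:5,r3:4,r4:Add2
cycle 3: stall // r0:1,r1:Add1,r2:5,r3:4,r4:Add2
cycle 4: CDB Add1=2; issue SUB r2<-Add1 // r0:1,r1:2,r2:Add1,r3:4,r4:Add2
cycle 5: CDB Add2=6; issue SUB r4<-Add2 // r0:1,r1:2,r2:Add1,r3:4,r4:Add2
cycle 6: stall // r0:1,r1:2,r2:Add1,r3:4,r4:Add2
cycle 7: CDB Add1=1; issue SUB r1<-Add1 // r0:1,r1:Add1,r2:1,r3:4,r4:Add2
cycle 8: - // r0:1,r1:Add1,r2:1,r3:4,r4:Add2
cycle 9: - // r0:1,r1:Add1,r2:1,r3:4,r4:Add2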